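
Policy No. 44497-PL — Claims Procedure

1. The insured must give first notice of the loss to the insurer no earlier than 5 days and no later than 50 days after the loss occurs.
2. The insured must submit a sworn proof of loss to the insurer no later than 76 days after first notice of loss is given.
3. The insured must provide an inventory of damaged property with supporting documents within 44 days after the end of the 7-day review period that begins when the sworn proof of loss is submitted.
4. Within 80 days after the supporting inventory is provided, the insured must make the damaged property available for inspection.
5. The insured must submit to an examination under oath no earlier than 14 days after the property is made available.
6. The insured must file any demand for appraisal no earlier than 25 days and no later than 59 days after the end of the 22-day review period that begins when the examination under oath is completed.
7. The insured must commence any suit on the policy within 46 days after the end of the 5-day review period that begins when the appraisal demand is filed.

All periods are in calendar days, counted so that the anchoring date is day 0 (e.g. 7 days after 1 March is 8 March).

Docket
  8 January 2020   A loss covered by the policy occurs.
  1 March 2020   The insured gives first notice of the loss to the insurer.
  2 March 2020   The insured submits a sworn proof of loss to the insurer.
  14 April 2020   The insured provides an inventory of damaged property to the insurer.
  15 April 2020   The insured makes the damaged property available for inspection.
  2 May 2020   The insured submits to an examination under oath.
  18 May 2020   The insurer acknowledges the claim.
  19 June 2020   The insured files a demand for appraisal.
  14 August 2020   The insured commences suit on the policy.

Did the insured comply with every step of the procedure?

No

Step 1 — 5 and 50 days from 8 January 2020 (when the loss occurs) are 13 January 2020 and 27 February 2020 respectively; done 1 March 2020 — 3 days after the window closed.
The analysis stops there.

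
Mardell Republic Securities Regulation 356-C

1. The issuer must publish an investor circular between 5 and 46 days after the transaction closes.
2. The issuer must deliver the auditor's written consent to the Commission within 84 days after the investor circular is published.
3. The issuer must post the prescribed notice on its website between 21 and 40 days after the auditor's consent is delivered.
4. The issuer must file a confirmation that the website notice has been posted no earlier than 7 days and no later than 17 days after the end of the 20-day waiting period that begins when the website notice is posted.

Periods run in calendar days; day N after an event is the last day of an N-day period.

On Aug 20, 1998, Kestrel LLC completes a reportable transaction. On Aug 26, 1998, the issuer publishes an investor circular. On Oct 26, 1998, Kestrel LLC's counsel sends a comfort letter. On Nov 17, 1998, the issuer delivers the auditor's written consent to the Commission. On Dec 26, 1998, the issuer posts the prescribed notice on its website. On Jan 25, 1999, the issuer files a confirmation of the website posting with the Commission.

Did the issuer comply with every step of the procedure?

Step 1 — 5 and 46 days from Aug 20, 1998 (when the transaction closes) are Aug 25, 1998 and Oct 5, 1998 respectively; done Aug 26, 1998, which is between those dates.
Step 2 — counting 84 days from Aug 26, 1998 (when the investor circular is published) gives a deadline of Nov 18, 1998; done Nov 17, 1998 — timely.
Step 3 — 21 and 40 days from Nov 17, 1998 (when the auditor's consent is delivered) are Dec 8, 1998 and Dec 27, 1998 respectively; done Dec 26, 1998, which is between those dates.
Step 4 — 7 and 17 days from Jan 15, 1999 (end of the 20-day waiting period, which began when the website notice is posted on Dec 26, 1998) are Jan 22, 1999 and Feb 1, 1999 respectively; done Jan 25, 1999, which is between those dates.

Yes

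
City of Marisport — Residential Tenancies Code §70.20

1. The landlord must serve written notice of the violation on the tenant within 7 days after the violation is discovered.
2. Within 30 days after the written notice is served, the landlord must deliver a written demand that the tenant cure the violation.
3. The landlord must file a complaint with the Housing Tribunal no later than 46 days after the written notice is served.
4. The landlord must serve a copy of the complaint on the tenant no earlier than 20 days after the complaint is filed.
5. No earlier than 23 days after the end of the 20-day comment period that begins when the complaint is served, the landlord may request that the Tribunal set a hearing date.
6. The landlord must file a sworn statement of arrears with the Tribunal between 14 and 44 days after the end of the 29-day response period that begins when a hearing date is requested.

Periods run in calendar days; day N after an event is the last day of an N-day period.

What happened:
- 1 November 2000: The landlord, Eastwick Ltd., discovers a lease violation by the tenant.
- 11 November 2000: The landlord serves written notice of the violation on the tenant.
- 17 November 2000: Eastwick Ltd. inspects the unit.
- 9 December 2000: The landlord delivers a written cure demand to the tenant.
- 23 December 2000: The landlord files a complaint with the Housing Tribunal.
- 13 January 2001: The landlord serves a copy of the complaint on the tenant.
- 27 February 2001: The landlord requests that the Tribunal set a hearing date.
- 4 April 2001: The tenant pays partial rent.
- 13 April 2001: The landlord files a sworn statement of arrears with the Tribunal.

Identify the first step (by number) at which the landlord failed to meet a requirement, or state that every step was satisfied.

Step 1

Step 1 — counting 7 days from 1 November 2000 (when the violation is discovered) gives a deadline of 8 November 2000; done 11 November 2000 — 3 days late.
The analysis stops there.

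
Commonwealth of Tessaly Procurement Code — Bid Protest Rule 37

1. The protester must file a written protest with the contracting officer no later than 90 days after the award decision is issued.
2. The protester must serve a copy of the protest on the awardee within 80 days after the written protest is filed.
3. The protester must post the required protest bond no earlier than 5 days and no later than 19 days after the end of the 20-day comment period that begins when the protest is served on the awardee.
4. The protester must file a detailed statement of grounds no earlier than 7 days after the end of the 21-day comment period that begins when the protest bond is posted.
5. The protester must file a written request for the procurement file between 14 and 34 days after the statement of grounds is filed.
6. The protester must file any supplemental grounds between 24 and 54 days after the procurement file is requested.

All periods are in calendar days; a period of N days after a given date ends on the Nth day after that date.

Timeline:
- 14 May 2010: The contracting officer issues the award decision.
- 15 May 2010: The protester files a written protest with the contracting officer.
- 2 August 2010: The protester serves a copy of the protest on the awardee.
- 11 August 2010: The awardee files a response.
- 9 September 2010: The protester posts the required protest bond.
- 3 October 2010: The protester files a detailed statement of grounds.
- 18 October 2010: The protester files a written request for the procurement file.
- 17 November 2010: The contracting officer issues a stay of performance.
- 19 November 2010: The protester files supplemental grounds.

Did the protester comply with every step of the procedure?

No

(1) due by 14 May 2010 + 90 days = 12 August 2010; done 15 May 2010 — timely.
(2) due by 15 May 2010 + 80 days = 3 August 2010; completed 2 August 2010, before the deadline.
(3) the permitted window runs from 22 August 2010 + 5 = 27 August 2010 to 22 August 2010 + 19 = 10 September 2010; done 9 September 2010, which is between those dates.
(4) permitted from 30 September 2010 + 7 days = 7 October 2010 onward; done 3 October 2010 — 4 days too early.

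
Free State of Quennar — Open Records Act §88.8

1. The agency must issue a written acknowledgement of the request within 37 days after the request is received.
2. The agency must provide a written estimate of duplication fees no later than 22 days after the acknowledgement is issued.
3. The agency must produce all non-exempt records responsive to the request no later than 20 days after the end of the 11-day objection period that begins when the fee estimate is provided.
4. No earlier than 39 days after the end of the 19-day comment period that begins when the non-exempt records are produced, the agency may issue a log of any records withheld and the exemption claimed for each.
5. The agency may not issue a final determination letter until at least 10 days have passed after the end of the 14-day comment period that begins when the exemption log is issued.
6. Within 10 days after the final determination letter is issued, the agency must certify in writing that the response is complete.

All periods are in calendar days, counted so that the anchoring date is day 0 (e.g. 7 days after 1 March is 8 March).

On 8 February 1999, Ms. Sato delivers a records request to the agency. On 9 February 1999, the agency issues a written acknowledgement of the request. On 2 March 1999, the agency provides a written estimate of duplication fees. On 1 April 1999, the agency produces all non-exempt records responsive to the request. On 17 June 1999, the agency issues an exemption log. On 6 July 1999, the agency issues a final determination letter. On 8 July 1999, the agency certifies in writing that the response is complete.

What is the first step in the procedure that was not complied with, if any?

Step 5

(1) due by 8 February 1999 + 37 days = 17 March 1999; 9 February 1999 is within that limit.
(2) due by 9 February 1999 + 22 days = 3 March 1999; done 2 March 1999 — timely.
(3) due by 13 March 1999 + 20 days = 2 April 1999; 1 April 1999 is within that limit.
(4) permitted from 20 April 1999 + 39 days = 29 May 1999 onward; done 17 June 1999, after the minimum wait.
(5) permitted from 1 July 1999 + 10 days = 11 July 1999 onward; done 6 July 1999 — 5 days too early.
No need to go further; step 5 was not satisfied.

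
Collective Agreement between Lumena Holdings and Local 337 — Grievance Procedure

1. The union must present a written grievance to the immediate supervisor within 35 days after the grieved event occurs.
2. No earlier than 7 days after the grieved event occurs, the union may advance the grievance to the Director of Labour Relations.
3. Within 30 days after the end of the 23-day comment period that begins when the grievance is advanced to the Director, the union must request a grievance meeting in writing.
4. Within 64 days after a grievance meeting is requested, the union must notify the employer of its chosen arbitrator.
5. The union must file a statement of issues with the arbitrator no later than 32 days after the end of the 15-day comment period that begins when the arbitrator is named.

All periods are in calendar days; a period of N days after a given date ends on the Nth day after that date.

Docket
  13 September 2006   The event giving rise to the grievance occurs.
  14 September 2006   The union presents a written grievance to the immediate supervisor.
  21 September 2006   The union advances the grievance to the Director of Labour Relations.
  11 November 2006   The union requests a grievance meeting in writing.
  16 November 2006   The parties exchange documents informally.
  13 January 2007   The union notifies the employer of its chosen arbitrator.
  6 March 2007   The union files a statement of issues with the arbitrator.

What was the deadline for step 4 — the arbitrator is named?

14 January 2007

Step 4 runs from 11 November 2006, when a grievance meeting is requested. 64 days after 11 November 2006 is 14 January 2007.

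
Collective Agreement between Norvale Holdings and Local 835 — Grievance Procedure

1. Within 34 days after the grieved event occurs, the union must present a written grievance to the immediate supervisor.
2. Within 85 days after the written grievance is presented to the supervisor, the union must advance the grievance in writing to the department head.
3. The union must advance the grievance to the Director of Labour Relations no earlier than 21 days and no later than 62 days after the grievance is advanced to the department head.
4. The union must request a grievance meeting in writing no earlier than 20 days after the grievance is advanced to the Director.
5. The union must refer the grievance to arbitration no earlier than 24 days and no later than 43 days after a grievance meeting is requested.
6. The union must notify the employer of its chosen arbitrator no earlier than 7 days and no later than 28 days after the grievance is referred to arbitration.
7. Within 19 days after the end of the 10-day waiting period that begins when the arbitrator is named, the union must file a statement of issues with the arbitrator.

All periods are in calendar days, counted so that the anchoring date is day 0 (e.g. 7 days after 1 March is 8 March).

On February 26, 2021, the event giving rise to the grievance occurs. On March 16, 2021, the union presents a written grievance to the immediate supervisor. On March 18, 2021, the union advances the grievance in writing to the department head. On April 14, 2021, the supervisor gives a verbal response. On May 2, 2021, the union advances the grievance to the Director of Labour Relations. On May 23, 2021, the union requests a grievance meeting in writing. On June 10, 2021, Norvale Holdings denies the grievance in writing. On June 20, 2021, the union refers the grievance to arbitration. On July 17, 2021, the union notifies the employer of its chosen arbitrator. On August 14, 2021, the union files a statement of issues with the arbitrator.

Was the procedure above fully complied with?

Yes

Step 1: 34 days after February 26, 2021 (when the grieved event occurs) is April 1, 2021; March 16, 2021 is within that limit.
Step 2: 85 days after March 16, 2021 (when the written grievance is presented to the supervisor) is June 9, 2021; done March 18, 2021 — timely.
Step 3: the window is 21–62 days after March 18, 2021 (when the grievance is advanced to the department head), so April 8, 2021 through May 19, 2021; done May 2, 2021, which is between those dates.
Step 4: the earliest permitted date is 20 days after May 2, 2021 (when the grievance is advanced to the Director), i.e. May 22, 2021; May 23, 2021 is on or after that date.
Step 5: the window is 24–43 days after May 23, 2021 (when a grievance meeting is requested), so June 16, 2021 through July 5, 2021; done June 20, 2021 — within the window.
Step 6: the window is 7–28 days after June 20, 2021 (when the grievance is referred to arbitration), so June 27, 2021 through July 18, 2021; done July 17, 2021 — within the window.
Step 7: 19 days after July 27, 2021 (end of the 10-day waiting period, which began when the arbitrator is named on July 17, 2021) is August 15, 2021; completed August 14, 2021, before the deadline.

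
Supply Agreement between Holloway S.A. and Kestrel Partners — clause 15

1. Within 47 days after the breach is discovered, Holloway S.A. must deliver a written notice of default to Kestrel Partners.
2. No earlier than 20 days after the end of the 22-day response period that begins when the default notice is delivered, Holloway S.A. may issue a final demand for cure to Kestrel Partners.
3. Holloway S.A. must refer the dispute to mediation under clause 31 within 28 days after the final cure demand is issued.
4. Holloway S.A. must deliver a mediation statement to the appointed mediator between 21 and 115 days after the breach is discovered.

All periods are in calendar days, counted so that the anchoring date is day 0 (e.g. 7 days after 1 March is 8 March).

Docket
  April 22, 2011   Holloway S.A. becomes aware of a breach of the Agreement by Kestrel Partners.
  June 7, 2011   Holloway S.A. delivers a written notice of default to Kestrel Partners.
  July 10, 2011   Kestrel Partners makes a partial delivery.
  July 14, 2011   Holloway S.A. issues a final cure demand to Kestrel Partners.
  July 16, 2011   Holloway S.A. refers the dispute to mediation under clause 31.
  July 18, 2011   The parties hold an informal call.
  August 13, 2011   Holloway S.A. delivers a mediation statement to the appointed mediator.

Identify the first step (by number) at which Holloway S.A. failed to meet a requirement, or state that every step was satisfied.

(1) due by April 22, 2011 + 47 days = June 8, 2011; completed June 7, 2011, before the deadline.
(2) permitted from June 29, 2011 + 20 days = July 19, 2011 onward; done July 14, 2011 — 5 days too early.
The procedure was therefore not followed at step 2.

Step 2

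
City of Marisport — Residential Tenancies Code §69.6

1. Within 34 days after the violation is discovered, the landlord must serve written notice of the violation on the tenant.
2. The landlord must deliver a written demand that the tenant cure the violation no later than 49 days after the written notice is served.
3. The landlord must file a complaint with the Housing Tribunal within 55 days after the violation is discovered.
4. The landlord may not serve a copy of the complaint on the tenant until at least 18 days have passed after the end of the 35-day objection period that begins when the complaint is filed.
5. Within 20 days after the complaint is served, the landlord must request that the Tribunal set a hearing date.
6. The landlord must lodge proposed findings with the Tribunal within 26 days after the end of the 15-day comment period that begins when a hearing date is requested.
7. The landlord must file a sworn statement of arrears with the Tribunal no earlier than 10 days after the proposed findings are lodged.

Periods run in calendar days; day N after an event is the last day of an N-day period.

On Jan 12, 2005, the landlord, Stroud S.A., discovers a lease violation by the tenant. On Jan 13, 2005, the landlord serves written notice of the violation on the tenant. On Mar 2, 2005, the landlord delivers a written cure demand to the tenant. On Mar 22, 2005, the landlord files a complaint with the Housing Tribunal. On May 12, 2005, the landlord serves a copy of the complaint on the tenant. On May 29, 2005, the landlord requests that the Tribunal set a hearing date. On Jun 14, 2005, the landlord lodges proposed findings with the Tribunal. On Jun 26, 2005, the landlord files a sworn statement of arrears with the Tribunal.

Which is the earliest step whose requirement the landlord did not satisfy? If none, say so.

Step 1: 34 days after Jan 12, 2005 (when the violation is discovered) is Feb 15, 2005; completed Jan 13, 2005, before the deadline.
Step 2: 49 days after Jan 13, 2005 (when the written notice is served) is Mar 3, 2005; Mar 2, 2005 is within that limit.
Step 3: 55 days after Jan 12, 2005 (when the violation is discovered) is Mar 8, 2005; done Mar 22, 2005 — 14 days late.

Step 3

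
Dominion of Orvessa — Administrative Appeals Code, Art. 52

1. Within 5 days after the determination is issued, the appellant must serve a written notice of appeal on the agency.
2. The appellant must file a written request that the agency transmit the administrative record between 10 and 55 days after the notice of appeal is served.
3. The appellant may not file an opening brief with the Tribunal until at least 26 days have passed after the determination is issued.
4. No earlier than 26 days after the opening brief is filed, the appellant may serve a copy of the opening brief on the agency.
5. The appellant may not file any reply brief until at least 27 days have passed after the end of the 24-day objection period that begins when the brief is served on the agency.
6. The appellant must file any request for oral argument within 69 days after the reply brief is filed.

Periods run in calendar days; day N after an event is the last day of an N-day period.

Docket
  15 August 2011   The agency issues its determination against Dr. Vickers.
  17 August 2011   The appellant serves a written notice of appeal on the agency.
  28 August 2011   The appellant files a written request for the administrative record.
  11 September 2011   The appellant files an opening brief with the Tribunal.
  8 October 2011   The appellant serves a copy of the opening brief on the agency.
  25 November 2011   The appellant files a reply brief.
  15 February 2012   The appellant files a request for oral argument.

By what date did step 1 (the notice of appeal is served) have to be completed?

20 August 2011

Step 1 runs from 15 August 2011, when the determination is issued. 5 days after 15 August 2011 is 20 August 2011.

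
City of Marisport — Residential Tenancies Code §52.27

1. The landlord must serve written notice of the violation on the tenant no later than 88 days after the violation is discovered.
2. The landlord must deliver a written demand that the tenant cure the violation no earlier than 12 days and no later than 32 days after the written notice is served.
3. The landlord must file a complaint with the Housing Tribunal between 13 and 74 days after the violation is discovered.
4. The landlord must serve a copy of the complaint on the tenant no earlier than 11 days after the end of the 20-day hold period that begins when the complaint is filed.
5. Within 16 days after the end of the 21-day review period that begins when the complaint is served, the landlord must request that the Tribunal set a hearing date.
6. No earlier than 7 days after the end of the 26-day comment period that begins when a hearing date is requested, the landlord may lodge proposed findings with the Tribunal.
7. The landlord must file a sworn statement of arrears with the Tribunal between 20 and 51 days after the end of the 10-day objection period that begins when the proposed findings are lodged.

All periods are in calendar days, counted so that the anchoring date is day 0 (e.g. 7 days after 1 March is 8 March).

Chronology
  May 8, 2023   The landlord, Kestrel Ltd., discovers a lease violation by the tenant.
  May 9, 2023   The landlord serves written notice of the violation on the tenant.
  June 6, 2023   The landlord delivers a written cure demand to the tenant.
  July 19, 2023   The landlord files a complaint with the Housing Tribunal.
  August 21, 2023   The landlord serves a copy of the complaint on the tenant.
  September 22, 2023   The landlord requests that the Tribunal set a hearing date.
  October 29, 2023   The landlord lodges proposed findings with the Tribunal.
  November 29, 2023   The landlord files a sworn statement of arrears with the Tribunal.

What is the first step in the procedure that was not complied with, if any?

None — every step was satisfied

Step 1: 88 days after May 8, 2023 (when the violation is discovered) is August 4, 2023; done May 9, 2023 — timely.
Step 2: the window is 12–32 days after May 9, 2023 (when the written notice is served), so May 21, 2023 through June 10, 2023; June 6, 2023 falls inside that range.
Step 3: the window is 13–74 days after May 8, 2023 (when the violation is discovered), so May 21, 2023 through July 21, 2023; done July 19, 2023 — within the window.
Step 4: the earliest permitted date is 11 days after August 8, 2023 (end of the 20-day hold period, which began when the complaint is filed on July 19, 2023), i.e. August 19, 2023; done August 21, 2023 — permitted.
Step 5: 16 days after September 11, 2023 (end of the 21-day review period, which began when the complaint is served on August 21, 2023) is September 27, 2023; completed September 22, 2023, before the deadline.
Step 6: the earliest permitted date is 7 days after October 18, 2023 (end of the 26-day comment period, which began when a hearing date is requested on September 22, 2023), i.e. October 25, 2023; done October 29, 2023, after the minimum wait.
Step 7: the window is 20–51 days after November 8, 2023 (end of the 10-day objection period, which began when the proposed findings are lodged on October 29, 2023), so November 28, 2023 through December 29, 2023; done November 29, 2023, which is between those dates.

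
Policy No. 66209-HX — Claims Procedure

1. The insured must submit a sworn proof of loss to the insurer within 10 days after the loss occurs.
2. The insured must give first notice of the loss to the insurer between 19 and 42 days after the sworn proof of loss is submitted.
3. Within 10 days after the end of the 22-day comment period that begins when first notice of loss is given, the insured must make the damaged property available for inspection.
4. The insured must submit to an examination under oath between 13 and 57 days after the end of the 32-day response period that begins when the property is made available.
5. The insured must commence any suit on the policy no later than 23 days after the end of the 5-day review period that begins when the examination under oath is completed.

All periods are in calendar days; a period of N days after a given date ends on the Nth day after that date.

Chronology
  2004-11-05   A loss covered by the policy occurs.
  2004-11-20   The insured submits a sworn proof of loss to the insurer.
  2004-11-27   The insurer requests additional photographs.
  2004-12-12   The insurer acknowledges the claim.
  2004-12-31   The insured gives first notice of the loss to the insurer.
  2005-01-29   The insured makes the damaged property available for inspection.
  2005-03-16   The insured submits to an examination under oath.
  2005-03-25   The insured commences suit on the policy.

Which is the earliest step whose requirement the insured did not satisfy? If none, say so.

Step 1: 10 days after 2004-11-05 (when the loss occurs) is 2004-11-15; 2004-11-20 misses that deadline by 5 days.
No need to go further; step 1 was not satisfied.

Step 1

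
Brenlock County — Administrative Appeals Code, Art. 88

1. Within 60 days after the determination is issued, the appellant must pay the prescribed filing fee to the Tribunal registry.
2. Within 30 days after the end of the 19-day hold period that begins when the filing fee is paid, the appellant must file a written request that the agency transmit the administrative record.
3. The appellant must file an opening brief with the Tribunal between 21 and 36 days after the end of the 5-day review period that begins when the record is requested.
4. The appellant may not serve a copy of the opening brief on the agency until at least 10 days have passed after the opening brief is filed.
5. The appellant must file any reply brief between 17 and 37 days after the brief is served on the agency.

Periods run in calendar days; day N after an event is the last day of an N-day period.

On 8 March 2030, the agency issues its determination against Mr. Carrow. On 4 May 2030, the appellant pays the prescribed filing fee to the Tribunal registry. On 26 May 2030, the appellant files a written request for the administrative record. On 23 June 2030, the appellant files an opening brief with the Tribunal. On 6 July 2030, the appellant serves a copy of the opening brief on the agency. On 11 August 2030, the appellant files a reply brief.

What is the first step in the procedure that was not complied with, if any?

None — every step was satisfied

Step 1: 60 days after 8 March 2030 (when the determination is issued) is 7 May 2030; completed 4 May 2030, before the deadline.
Step 2: 30 days after 23 May 2030 (end of the 19-day hold period, which began when the filing fee is paid on 4 May 2030) is 22 June 2030; done 26 May 2030 — timely.
Step 3: the window is 21–36 days after 31 May 2030 (end of the 5-day review period, which began when the record is requested on 26 May 2030), so 21 June 2030 through 6 July 2030; done 23 June 2030, which is between those dates.
Step 4: the earliest permitted date is 10 days after 23 June 2030 (when the opening brief is filed), i.e. 3 July 2030; done 6 July 2030 — permitted.
Step 5: the window is 17–37 days after 6 July 2030 (when the brief is served on the agency), so 23 July 2030 through 12 August 2030; done 11 August 2030, which is between those dates.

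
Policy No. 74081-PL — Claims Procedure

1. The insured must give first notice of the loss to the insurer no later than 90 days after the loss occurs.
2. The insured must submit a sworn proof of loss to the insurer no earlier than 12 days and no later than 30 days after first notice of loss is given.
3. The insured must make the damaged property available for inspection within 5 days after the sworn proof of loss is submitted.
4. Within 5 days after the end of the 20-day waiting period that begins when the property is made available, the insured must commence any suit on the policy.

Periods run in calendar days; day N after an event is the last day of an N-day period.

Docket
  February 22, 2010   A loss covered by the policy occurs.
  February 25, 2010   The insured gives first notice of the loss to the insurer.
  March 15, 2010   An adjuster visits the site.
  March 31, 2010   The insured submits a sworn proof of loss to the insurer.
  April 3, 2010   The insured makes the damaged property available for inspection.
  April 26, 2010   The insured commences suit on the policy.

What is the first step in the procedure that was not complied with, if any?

Step 1 — counting 90 days from February 22, 2010 (when the loss occurs) gives a deadline of May 23, 2010; completed February 25, 2010, before the deadline.
Step 2 — 12 and 30 days from February 25, 2010 (when first notice of loss is given) are March 9, 2010 and March 27, 2010 respectively; March 31, 2010 is 4 days past the end of the window.

Step 2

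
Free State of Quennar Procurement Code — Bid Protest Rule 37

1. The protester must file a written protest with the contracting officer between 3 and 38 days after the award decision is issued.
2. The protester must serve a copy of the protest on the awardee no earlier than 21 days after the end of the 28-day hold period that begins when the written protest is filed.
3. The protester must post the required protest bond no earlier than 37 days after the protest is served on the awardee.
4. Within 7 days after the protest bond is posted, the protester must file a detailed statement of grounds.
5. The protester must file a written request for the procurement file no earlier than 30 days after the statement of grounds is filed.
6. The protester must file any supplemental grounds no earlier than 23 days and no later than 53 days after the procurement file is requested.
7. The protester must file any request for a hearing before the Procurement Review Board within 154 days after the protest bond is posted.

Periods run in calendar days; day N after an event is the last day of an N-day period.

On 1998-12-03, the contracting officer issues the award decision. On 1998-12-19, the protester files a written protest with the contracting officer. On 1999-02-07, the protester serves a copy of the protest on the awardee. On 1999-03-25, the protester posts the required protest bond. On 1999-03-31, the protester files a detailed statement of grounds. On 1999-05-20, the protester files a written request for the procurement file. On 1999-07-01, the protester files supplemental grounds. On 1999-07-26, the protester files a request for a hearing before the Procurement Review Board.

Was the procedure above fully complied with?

Step 1: the window is 3–38 days after 1998-12-03 (when the award decision is issued), so 1998-12-06 through 1999-01-10; done 1998-12-19 — within the window.
Step 2: the earliest permitted date is 21 days after 1999-01-16 (end of the 28-day hold period, which began when the written protest is filed on 1998-12-19), i.e. 1999-02-06; done 1999-02-07, after the minimum wait.
Step 3: the earliest permitted date is 37 days after 1999-02-07 (when the protest is served on the awardee), i.e. 1999-03-16; done 1999-03-25 — permitted.
Step 4: 7 days after 1999-03-25 (when the protest bond is posted) is 1999-04-01; done 1999-03-31 — timely.
Step 5: the earliest permitted date is 30 days after 1999-03-31 (when the statement of grounds is filed), i.e. 1999-04-30; done 1999-05-20 — permitted.
Step 6: the window is 23–53 days after 1999-05-20 (when the procurement file is requested), so 1999-06-12 through 1999-07-12; done 1999-07-01 — within the window.
Step 7: 154 days after 1999-03-25 (when the protest bond is posted) is 1999-08-26; completed 1999-07-26, before the deadline.

Yes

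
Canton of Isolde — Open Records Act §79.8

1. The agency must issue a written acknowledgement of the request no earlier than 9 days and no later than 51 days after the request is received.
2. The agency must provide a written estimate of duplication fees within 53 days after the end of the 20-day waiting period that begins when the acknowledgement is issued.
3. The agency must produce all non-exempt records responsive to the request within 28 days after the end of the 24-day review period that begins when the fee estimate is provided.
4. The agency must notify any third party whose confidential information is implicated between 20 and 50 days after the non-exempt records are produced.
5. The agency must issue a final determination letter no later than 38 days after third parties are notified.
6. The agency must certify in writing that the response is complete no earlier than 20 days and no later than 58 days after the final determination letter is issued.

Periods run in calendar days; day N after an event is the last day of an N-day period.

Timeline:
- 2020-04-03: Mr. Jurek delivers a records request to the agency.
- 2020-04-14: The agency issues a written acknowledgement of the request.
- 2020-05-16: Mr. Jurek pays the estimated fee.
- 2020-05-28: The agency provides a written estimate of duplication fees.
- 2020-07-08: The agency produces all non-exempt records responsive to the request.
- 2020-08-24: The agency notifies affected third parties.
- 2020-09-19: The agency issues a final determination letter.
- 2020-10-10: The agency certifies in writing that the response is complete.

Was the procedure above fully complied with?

Step 1 — 9 and 51 days from 2020-04-03 (when the request is received) are 2020-04-12 and 2020-05-24 respectively; 2020-04-14 falls inside that range.
Step 2 — counting 53 days from 2020-05-04 (end of the 20-day waiting period, which began when the acknowledgement is issued on 2020-04-14) gives a deadline of 2020-06-26; done 2020-05-28 — timely.
Step 3 — counting 28 days from 2020-06-21 (end of the 24-day review period, which began when the fee estimate is provided on 2020-05-28) gives a deadline of 2020-07-19; completed 2020-07-08, before the deadline.
Step 4 — 20 and 50 days from 2020-07-08 (when the non-exempt records are produced) are 2020-07-28 and 2020-08-27 respectively; 2020-08-24 falls inside that range.
Step 5 — counting 38 days from 2020-08-24 (when third parties are notified) gives a deadline of 2020-10-01; done 2020-09-19 — timely.
Step 6 — 20 and 58 days from 2020-09-19 (when the final determination letter is issued) are 2020-10-09 and 2020-11-16 respectively; done 2020-10-10, which is between those dates.

Yes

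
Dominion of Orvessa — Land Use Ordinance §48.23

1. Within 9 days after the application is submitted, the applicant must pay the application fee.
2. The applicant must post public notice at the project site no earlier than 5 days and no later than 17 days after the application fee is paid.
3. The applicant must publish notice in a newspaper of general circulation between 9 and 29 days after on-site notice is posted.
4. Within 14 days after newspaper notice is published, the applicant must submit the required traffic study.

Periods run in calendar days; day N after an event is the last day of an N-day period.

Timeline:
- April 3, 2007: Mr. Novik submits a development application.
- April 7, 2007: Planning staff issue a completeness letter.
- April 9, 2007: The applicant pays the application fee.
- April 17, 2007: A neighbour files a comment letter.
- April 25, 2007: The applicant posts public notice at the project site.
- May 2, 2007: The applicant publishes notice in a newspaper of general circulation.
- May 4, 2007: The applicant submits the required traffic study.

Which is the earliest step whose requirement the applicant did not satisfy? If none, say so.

Step 3

(1) due by April 3, 2007 + 9 days = April 12, 2007; April 9, 2007 is within that limit.
(2) the permitted window runs from April 9, 2007 + 5 = April 14, 2007 to April 9, 2007 + 17 = April 26, 2007; done April 25, 2007 — within the window.
(3) the permitted window runs from April 25, 2007 + 9 = May 4, 2007 to April 25, 2007 + 29 = May 24, 2007; done May 2, 2007 — 2 days before the window opened.
The procedure was therefore not followed at step 3.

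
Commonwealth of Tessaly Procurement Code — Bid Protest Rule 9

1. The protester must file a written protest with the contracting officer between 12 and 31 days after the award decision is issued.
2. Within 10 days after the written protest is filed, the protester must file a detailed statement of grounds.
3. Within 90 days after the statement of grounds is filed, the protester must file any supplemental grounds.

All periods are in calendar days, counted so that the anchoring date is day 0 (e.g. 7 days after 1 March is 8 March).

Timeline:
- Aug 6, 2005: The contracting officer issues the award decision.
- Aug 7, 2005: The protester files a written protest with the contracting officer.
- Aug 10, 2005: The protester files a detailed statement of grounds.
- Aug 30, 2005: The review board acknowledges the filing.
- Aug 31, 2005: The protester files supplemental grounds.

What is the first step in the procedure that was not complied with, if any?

Step 1

(1) the permitted window runs from Aug 6, 2005 + 12 = Aug 18, 2005 to Aug 6, 2005 + 31 = Sep 6, 2005; Aug 7, 2005 is 11 days too early.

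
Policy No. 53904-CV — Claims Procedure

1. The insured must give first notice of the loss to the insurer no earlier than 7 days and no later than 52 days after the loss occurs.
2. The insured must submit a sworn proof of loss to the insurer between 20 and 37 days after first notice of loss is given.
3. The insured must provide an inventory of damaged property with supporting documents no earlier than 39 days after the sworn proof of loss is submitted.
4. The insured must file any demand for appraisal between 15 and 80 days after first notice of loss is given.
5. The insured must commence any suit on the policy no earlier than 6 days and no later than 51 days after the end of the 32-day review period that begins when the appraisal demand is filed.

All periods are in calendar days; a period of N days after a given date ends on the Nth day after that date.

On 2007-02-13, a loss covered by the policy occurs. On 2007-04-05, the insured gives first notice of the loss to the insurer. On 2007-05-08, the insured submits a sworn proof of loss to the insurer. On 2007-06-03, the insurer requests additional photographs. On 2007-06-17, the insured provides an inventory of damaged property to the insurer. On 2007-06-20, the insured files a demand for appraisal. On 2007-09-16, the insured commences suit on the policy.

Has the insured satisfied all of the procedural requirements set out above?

No

(1) the permitted window runs from 2007-02-13 + 7 = 2007-02-20 to 2007-02-13 + 52 = 2007-04-06; 2007-04-05 falls inside that range.
(2) the permitted window runs from 2007-04-05 + 20 = 2007-04-25 to 2007-04-05 + 37 = 2007-05-12; done 2007-05-08, which is between those dates.
(3) permitted from 2007-05-08 + 39 days = 2007-06-16 onward; done 2007-06-17 — permitted.
(4) the permitted window runs from 2007-04-05 + 15 = 2007-04-20 to 2007-04-05 + 80 = 2007-06-24; 2007-06-20 falls inside that range.
(5) the permitted window runs from 2007-07-22 + 6 = 2007-07-28 to 2007-07-22 + 51 = 2007-09-11; done 2007-09-16 — 5 days after the window closed.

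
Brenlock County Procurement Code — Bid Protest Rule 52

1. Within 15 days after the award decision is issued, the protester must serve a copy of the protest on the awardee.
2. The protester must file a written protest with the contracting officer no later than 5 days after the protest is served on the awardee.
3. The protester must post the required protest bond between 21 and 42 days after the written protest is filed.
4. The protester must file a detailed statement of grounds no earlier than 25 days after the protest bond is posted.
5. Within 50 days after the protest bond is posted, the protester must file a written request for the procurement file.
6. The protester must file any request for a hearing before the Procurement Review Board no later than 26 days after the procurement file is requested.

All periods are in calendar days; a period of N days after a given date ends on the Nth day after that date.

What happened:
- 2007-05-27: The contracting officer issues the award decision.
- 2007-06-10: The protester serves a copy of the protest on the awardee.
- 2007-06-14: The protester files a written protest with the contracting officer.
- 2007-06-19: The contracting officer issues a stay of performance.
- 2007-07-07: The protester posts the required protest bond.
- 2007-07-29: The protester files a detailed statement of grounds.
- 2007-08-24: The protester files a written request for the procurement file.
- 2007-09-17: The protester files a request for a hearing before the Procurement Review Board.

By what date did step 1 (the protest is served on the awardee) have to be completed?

2007-06-11

Step 1 runs from 2007-05-27, when the award decision is issued. 15 days after 2007-05-27 is 2007-06-11.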